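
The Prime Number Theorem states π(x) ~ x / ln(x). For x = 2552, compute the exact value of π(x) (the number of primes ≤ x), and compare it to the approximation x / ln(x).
π(2552) = 374;  x/ln(x) ≈ 325.32;  relative error ≈ 13.02%.

Directly count primes up to 2552: π(2552) = 374. The PNT approximation gives 2552/ln(2552) ≈ 2552/7.84463 ≈ 325.32. Relative error (π(x) − x/ln(x)) / π(x) ≈ 13.02%; the approximation is known to undercount slightly (Li(x) is a better estimate).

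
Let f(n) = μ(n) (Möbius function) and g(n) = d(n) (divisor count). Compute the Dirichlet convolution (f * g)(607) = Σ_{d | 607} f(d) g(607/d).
(μ * d)(607) = 1

Divisors of 607: [1, 607]. For each d | 607:
  d = 1: μ(1) · d(607/1) = 1 · 2 = 2
  d = 607: μ(607) · d(607/607) = -1 · 1 = -1
Summing: (μ * d)(607) = 2 + -1 = 1.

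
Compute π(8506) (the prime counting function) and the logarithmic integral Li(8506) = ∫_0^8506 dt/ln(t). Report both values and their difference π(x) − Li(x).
π(8506) = 1060;  Li(8506) ≈ 1082.53;  π(x) − Li(x) ≈ -22.53.

Direct count of primes ≤ 8506 gives π(8506) = 1060. Numerical evaluation of the logarithmic integral gives Li(8506) ≈ 1082.53. The difference π(x) − Li(x) ≈ -22.53 is typically negative for small/moderate x (Li(x) overestimates), though Littlewood's theorem shows this sign changes infinitely often.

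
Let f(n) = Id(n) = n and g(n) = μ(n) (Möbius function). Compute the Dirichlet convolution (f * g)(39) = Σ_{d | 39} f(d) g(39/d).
(Id * μ)(39) = 24

Divisors of 39: [1, 3, 13, 39]. For each d | 39:
  d = 1: Id(1) · μ(39/1) = 1 · 1 = 1
  d = 3: Id(3) · μ(39/3) = 3 · -1 = -3
  d = 13: Id(13) · μ(39/13) = 13 · -1 = -13
  d = 39: Id(39) · μ(39/39) = 39 · 1 = 39
Summing: (Id * μ)(39) = 1 + -3 + -13 + 39 = 24.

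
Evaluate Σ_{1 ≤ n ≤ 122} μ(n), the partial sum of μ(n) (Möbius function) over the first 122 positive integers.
Σ_{n ≤ 122} μ(n) = -2

Compute μ(n) for each 1 ≤ n ≤ 122: μ(1) = 1, μ(2) = -1, μ(3) = -1, μ(4) = 0, μ(5) = -1, μ(6) = 1, μ(7) = -1, μ(8) = 0, μ(9) = 0, μ(10) = 1, μ(11) = -1, μ(12) = 0, μ(13) = -1, μ(14) = 1, μ(15) = 1, μ(16) = 0, μ(17) = -1, μ(18) = 0, μ(19) = -1, μ(20) = 0, μ(21) = 1, μ(22) = 1, μ(23) = -1, μ(24) = 0, μ(25) = 0, μ(26) = 1, μ(27) = 0, μ(28) = 0, μ(29) = -1, μ(30) = -1, μ(31) = -1, μ(32) = 0, μ(33) = 1, μ(34) = 1, μ(35) = 1, μ(36) = 0, μ(37) = -1, μ(38) = 1, μ(39) = 1, μ(40) = 0, μ(41) = -1, μ(42) = -1, μ(43) = -1, μ(44) = 0, μ(45) = 0, μ(46) = 1, μ(47) = -1, μ(48) = 0, μ(49) = 0, μ(50) = 0, μ(51) = 1, μ(52) = 0, μ(53) = -1, μ(54) = 0, μ(55) = 1, μ(56) = 0, μ(57) = 1, μ(58) = 1, μ(59) = -1, μ(60) = 0, μ(61) = -1, μ(62) = 1, μ(63) = 0, μ(64) = 0, μ(65) = 1, μ(66) = -1, μ(67) = -1, μ(68) = 0, μ(69) = 1, μ(70) = -1, μ(71) = -1, μ(72) = 0, μ(73) = -1, μ(74) = 1, μ(75) = 0, μ(76) = 0, μ(77) = 1, μ(78) = -1, μ(79) = -1, μ(80) = 0, μ(81) = 0, μ(82) = 1, μ(83) = -1, μ(84) = 0, μ(85) = 1, μ(86) = 1, μ(87) = 1, μ(88) = 0, μ(89) = -1, μ(90) = 0, μ(91) = 1, μ(92) = 0, μ(93) = 1, μ(94) = 1, μ(95) = 1, μ(96) = 0, μ(97) = -1, μ(98) = 0, μ(99) = 0, μ(100) = 0, μ(101) = -1, μ(102) = -1, μ(103) = -1, μ(104) = 0, μ(105) = -1, μ(106) = 1, μ(107) = -1, μ(108) = 0, μ(109) = -1, μ(110) = -1, μ(111) = 1, μ(112) = 0, μ(113) = -1, μ(114) = -1, μ(115) = 1, μ(116) = 0, μ(117) = 0, μ(118) = 1, μ(119) = 1, μ(120) = 0, μ(121) = 0, μ(122) = 1. Summing all 122 values: -2. (Mertens function M(x) = Σ_{n ≤ x} μ(n); on average M(x) should be small (PNT ⟺ M(x) = o(x)).)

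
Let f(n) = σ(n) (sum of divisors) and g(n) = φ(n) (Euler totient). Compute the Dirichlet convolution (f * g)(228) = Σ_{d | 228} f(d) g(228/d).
(σ * φ)(228) = 2736

Divisors of 228: [1, 2, 3, 4, 6, 12, 19, 38, 57, 76, 114, 228]. For each d | 228:
  d = 1: σ(1) · φ(228/1) = 1 · 72 = 72
  d = 2: σ(2) · φ(228/2) = 3 · 36 = 108
  d = 3: σ(3) · φ(228/3) = 4 · 36 = 144
  d = 4: σ(4) · φ(228/4) = 7 · 36 = 252
  d = 6: σ(6) · φ(228/6) = 12 · 18 = 216
  d = 12: σ(12) · φ(228/12) = 28 · 18 = 504
  d = 19: σ(19) · φ(228/19) = 20 · 4 = 80
  d = 38: σ(38) · φ(228/38) = 60 · 2 = 120
  d = 57: σ(57) · φ(228/57) = 80 · 2 = 160
  d = 76: σ(76) · φ(228/76) = 140 · 2 = 280
  d = 114: σ(114) · φ(228/114) = 240 · 1 = 240
  d = 228: σ(228) · φ(228/228) = 560 · 1 = 560
Summing: (σ * φ)(228) = 72 + 108 + 144 + 252 + 216 + 504 + 80 + 120 + 160 + 280 + 240 + 560 = 2736.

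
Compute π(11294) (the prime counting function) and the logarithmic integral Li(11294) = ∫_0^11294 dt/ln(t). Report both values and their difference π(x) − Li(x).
π(11294) = 1365;  Li(11294) ≈ 1385.69;  π(x) − Li(x) ≈ -20.69.

Direct count of primes ≤ 11294 gives π(11294) = 1365. Numerical evaluation of the logarithmic integral gives Li(11294) ≈ 1385.69. The difference π(x) − Li(x) ≈ -20.69 is typically negative for small/moderate x (Li(x) overestimates), though Littlewood's theorem shows this sign changes infinitely often.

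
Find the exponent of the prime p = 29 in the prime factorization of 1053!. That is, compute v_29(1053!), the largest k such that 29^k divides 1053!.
v_29(1053!) = 37

Legendre's formula: v_p(n!) = Σ_{k ≥ 1} ⌊n / p^k⌋. For p = 29, n = 1053, the terms are:
  ⌊1053/29^1⌋ = ⌊1053/29⌋ = 36
  ⌊1053/29^2⌋ = ⌊1053/841⌋ = 1
(the next term ⌊1053/29^3⌋ = 0, terminating the sum). Summing: v_29(1053!) = 36 + 1 = 37.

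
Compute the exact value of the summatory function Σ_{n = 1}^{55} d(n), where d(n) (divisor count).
Σ_{n ≤ 55} d(n) = 231

Compute d(n) for each 1 ≤ n ≤ 55: d(1) = 1, d(2) = 2, d(3) = 2, d(4) = 3, d(5) = 2, d(6) = 4, d(7) = 2, d(8) = 4, d(9) = 3, d(10) = 4, d(11) = 2, d(12) = 6, d(13) = 2, d(14) = 4, d(15) = 4, d(16) = 5, d(17) = 2, d(18) = 6, d(19) = 2, d(20) = 6, d(21) = 4, d(22) = 4, d(23) = 2, d(24) = 8, d(25) = 3, d(26) = 4, d(27) = 4, d(28) = 6, d(29) = 2, d(30) = 8, d(31) = 2, d(32) = 6, d(33) = 4, d(34) = 4, d(35) = 4, d(36) = 9, d(37) = 2, d(38) = 4, d(39) = 4, d(40) = 8, d(41) = 2, d(42) = 8, d(43) = 2, d(44) = 6, d(45) = 6, d(46) = 4, d(47) = 2, d(48) = 10, d(49) = 3, d(50) = 6, d(51) = 4, d(52) = 6, d(53) = 2, d(54) = 8, d(55) = 4. Summing all 55 values: 231. (Dirichlet's divisor formula: Σ_{n ≤ x} d(n) = x ln(x) + (2γ − 1) x + O(√x). For x = 55, the asymptotic estimate is ≈ 228.90.)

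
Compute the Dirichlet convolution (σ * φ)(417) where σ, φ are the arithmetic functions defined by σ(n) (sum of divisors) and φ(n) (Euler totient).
(σ * φ)(417) = 1668

Divisors of 417: [1, 3, 139, 417]. For each d | 417:
  d = 1: σ(1) · φ(417/1) = 1 · 276 = 276
  d = 3: σ(3) · φ(417/3) = 4 · 138 = 552
  d = 139: σ(139) · φ(417/139) = 140 · 2 = 280
  d = 417: σ(417) · φ(417/417) = 560 · 1 = 560
Summing: (σ * φ)(417) = 276 + 552 + 280 + 560 = 1668.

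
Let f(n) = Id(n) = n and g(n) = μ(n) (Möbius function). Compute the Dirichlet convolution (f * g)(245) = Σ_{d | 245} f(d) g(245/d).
(Id * μ)(245) = 168

Divisors of 245: [1, 5, 7, 35, 49, 245]. For each d | 245:
  d = 1: Id(1) · μ(245/1) = 1 · 0 = 0
  d = 5: Id(5) · μ(245/5) = 5 · 0 = 0
  d = 7: Id(7) · μ(245/7) = 7 · 1 = 7
  d = 35: Id(35) · μ(245/35) = 35 · -1 = -35
  d = 49: Id(49) · μ(245/49) = 49 · -1 = -49
  d = 245: Id(245) · μ(245/245) = 245 · 1 = 245
Summing: (Id * μ)(245) = 0 + 0 + 7 + -35 + -49 + 245 = 168.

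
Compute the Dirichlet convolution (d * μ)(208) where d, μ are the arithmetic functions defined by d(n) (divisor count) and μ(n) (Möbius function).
(d * μ)(208) = 1

Divisors of 208: [1, 2, 4, 8, 13, 16, 26, 52, 104, 208]. For each d | 208:
  d = 1: d(1) · μ(208/1) = 1 · 0 = 0
  d = 2: d(2) · μ(208/2) = 2 · 0 = 0
  d = 4: d(4) · μ(208/4) = 3 · 0 = 0
  d = 8: d(8) · μ(208/8) = 4 · 1 = 4
  d = 13: d(13) · μ(208/13) = 2 · 0 = 0
  d = 16: d(16) · μ(208/16) = 5 · -1 = -5
  d = 26: d(26) · μ(208/26) = 4 · 0 = 0
  d = 52: d(52) · μ(208/52) = 6 · 0 = 0
  d = 104: d(104) · μ(208/104) = 8 · -1 = -8
  d = 208: d(208) · μ(208/208) = 10 · 1 = 10
Summing: (d * μ)(208) = 0 + 0 + 0 + 4 + 0 + -5 + 0 + 0 + -8 + 10 = 1.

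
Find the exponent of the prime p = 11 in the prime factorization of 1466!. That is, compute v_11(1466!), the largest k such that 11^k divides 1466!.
v_11(1466!) = 146

Legendre's formula: v_p(n!) = Σ_{k ≥ 1} ⌊n / p^k⌋. For p = 11, n = 1466, the terms are:
  ⌊1466/11^1⌋ = ⌊1466/11⌋ = 133
  ⌊1466/11^2⌋ = ⌊1466/121⌋ = 12
  ⌊1466/11^3⌋ = ⌊1466/1331⌋ = 1
(the next term ⌊1466/11^4⌋ = 0, terminating the sum). Summing: v_11(1466!) = 133 + 12 + 1 = 146.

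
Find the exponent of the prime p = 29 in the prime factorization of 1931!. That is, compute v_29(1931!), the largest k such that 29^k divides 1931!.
v_29(1931!) = 68

Legendre's formula: v_p(n!) = Σ_{k ≥ 1} ⌊n / p^k⌋. For p = 29, n = 1931, the terms are:
  ⌊1931/29^1⌋ = ⌊1931/29⌋ = 66
  ⌊1931/29^2⌋ = ⌊1931/841⌋ = 2
(the next term ⌊1931/29^3⌋ = 0, terminating the sum). Summing: v_29(1931!) = 66 + 2 = 68.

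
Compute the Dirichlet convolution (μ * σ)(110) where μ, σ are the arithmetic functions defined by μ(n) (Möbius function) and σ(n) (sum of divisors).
(μ * σ)(110) = 110

Divisors of 110: [1, 2, 5, 10, 11, 22, 55, 110]. For each d | 110:
  d = 1: μ(1) · σ(110/1) = 1 · 216 = 216
  d = 2: μ(2) · σ(110/2) = -1 · 72 = -72
  d = 5: μ(5) · σ(110/5) = -1 · 36 = -36
  d = 10: μ(10) · σ(110/10) = 1 · 12 = 12
  d = 11: μ(11) · σ(110/11) = -1 · 18 = -18
  d = 22: μ(22) · σ(110/22) = 1 · 6 = 6
  d = 55: μ(55) · σ(110/55) = 1 · 3 = 3
  d = 110: μ(110) · σ(110/110) = -1 · 1 = -1
Summing: (μ * σ)(110) = 216 + -72 + -36 + 12 + -18 + 6 + 3 + -1 = 110.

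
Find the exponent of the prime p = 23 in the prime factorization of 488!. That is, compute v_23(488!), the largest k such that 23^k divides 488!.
v_23(488!) = 21

Legendre's formula: v_p(n!) = Σ_{k ≥ 1} ⌊n / p^k⌋. For p = 23, n = 488, the terms are:
  ⌊488/23^1⌋ = ⌊488/23⌋ = 21
(the next term ⌊488/23^2⌋ = 0, terminating the sum). Summing: v_23(488!) = 21 = 21.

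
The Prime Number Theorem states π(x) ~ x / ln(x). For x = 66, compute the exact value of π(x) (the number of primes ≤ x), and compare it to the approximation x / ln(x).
π(66) = 18;  x/ln(x) ≈ 15.75;  relative error ≈ 12.48%.

Directly count primes up to 66: π(66) = 18. The PNT approximation gives 66/ln(66) ≈ 66/4.18965 ≈ 15.75. Relative error (π(x) − x/ln(x)) / π(x) ≈ 12.48%; the approximation is known to undercount slightly (Li(x) is a better estimate).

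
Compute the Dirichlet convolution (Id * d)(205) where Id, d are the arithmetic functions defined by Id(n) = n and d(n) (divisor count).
(Id * d)(205) = 301

Divisors of 205: [1, 5, 41, 205]. For each d | 205:
  d = 1: Id(1) · d(205/1) = 1 · 4 = 4
  d = 5: Id(5) · d(205/5) = 5 · 2 = 10
  d = 41: Id(41) · d(205/41) = 41 · 2 = 82
  d = 205: Id(205) · d(205/205) = 205 · 1 = 205
Summing: (Id * d)(205) = 4 + 10 + 82 + 205 = 301.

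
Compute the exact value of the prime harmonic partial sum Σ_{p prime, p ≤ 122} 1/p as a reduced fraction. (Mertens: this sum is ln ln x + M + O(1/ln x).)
Σ 1/p = 58472171373748331322981543916880425472323867753/31610054640417607788145206291543662493274686990

π(122) = 30, so the primes ≤ 122 are [2, 3, 5, 7, 11, 13, 17, 19, 23, 29, 31, 37, 41, 43, 47, 53, 59, 61, 67, 71, 73, 79, 83, 89, 97, 101, 103, 107, 109, 113]. Summing 1/p over these primes: 58472171373748331322981543916880425472323867753/31610054640417607788145206291543662493274686990 ≈ 1.8498. Mertens estimate ln ln(122) + 0.2615 ≈ 1.8310.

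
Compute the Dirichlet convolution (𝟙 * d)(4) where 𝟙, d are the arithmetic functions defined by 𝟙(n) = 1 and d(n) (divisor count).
(𝟙 * d)(4) = 6

Divisors of 4: [1, 2, 4]. For each d | 4:
  d = 1: 𝟙(1) · d(4/1) = 1 · 3 = 3
  d = 2: 𝟙(2) · d(4/2) = 1 · 2 = 2
  d = 4: 𝟙(4) · d(4/4) = 1 · 1 = 1
Summing: (𝟙 * d)(4) = 3 + 2 + 1 = 6.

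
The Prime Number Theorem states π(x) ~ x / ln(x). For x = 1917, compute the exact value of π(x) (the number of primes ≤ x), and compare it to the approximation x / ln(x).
π(1917) = 293;  x/ln(x) ≈ 253.62;  relative error ≈ 13.44%.

Directly count primes up to 1917: π(1917) = 293. The PNT approximation gives 1917/ln(1917) ≈ 1917/7.55852 ≈ 253.62. Relative error (π(x) − x/ln(x)) / π(x) ≈ 13.44%; the approximation is known to undercount slightly (Li(x) is a better estimate).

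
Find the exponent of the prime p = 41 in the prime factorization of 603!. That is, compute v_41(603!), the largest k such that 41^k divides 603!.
v_41(603!) = 14

Legendre's formula: v_p(n!) = Σ_{k ≥ 1} ⌊n / p^k⌋. For p = 41, n = 603, the terms are:
  ⌊603/41^1⌋ = ⌊603/41⌋ = 14
(the next term ⌊603/41^2⌋ = 0, terminating the sum). Summing: v_41(603!) = 14 = 14.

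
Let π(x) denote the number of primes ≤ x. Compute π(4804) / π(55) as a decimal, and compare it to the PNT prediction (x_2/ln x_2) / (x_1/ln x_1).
π(4804)/π(55) = 647/16 ≈ 40.4375;  PNT prediction ≈ 41.2898.

π(55) = 16 and π(4804) = 647, so π(4804)/π(55) ≈ 40.4375. The PNT-predicted ratio is (4804/ln(4804)) / (55/ln(55)) ≈ 41.2898. The two agree to within a few percent, as expected.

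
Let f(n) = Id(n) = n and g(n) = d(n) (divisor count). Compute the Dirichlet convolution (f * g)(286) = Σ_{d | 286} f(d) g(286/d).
(Id * d)(286) = 780

Divisors of 286: [1, 2, 11, 13, 22, 26, 143, 286]. For each d | 286:
  d = 1: Id(1) · d(286/1) = 1 · 8 = 8
  d = 2: Id(2) · d(286/2) = 2 · 4 = 8
  d = 11: Id(11) · d(286/11) = 11 · 4 = 44
  d = 13: Id(13) · d(286/13) = 13 · 4 = 52
  d = 22: Id(22) · d(286/22) = 22 · 2 = 44
  d = 26: Id(26) · d(286/26) = 26 · 2 = 52
  d = 143: Id(143) · d(286/143) = 143 · 2 = 286
  d = 286: Id(286) · d(286/286) = 286 · 1 = 286
Summing: (Id * d)(286) = 8 + 8 + 44 + 52 + 44 + 52 + 286 + 286 = 780.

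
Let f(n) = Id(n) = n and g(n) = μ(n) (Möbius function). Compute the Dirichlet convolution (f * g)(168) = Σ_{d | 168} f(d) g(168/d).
(Id * μ)(168) = 48

Divisors of 168: [1, 2, 3, 4, 6, 7, 8, 12, 14, 21, 24, 28, 42, 56, 84, 168]. For each d | 168:
  d = 1: Id(1) · μ(168/1) = 1 · 0 = 0
  d = 2: Id(2) · μ(168/2) = 2 · 0 = 0
  d = 3: Id(3) · μ(168/3) = 3 · 0 = 0
  d = 4: Id(4) · μ(168/4) = 4 · -1 = -4
  d = 6: Id(6) · μ(168/6) = 6 · 0 = 0
  d = 7: Id(7) · μ(168/7) = 7 · 0 = 0
  d = 8: Id(8) · μ(168/8) = 8 · 1 = 8
  d = 12: Id(12) · μ(168/12) = 12 · 1 = 12
  d = 14: Id(14) · μ(168/14) = 14 · 0 = 0
  d = 21: Id(21) · μ(168/21) = 21 · 0 = 0
  d = 24: Id(24) · μ(168/24) = 24 · -1 = -24
  d = 28: Id(28) · μ(168/28) = 28 · 1 = 28
  d = 42: Id(42) · μ(168/42) = 42 · 0 = 0
  d = 56: Id(56) · μ(168/56) = 56 · -1 = -56
  d = 84: Id(84) · μ(168/84) = 84 · -1 = -84
  d = 168: Id(168) · μ(168/168) = 168 · 1 = 168
Summing: (Id * μ)(168) = 0 + 0 + 0 + -4 + 0 + 0 + 8 + 12 + 0 + 0 + -24 + 28 + 0 + -56 + -84 + 168 = 48.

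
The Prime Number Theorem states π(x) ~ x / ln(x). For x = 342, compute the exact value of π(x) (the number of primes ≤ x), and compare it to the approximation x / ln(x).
π(342) = 68;  x/ln(x) ≈ 58.61;  relative error ≈ 13.80%.

Directly count primes up to 342: π(342) = 68. The PNT approximation gives 342/ln(342) ≈ 342/5.83481 ≈ 58.61. Relative error (π(x) − x/ln(x)) / π(x) ≈ 13.80%; the approximation is known to undercount slightly (Li(x) is a better estimate).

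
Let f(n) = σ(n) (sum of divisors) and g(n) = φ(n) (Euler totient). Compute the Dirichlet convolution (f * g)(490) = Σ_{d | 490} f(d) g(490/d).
(σ * φ)(490) = 5880

Divisors of 490: [1, 2, 5, 7, 10, 14, 35, 49, 70, 98, 245, 490]. For each d | 490:
  d = 1: σ(1) · φ(490/1) = 1 · 168 = 168
  d = 2: σ(2) · φ(490/2) = 3 · 168 = 504
  d = 5: σ(5) · φ(490/5) = 6 · 42 = 252
  d = 7: σ(7) · φ(490/7) = 8 · 24 = 192
  d = 10: σ(10) · φ(490/10) = 18 · 42 = 756
  d = 14: σ(14) · φ(490/14) = 24 · 24 = 576
  d = 35: σ(35) · φ(490/35) = 48 · 6 = 288
  d = 49: σ(49) · φ(490/49) = 57 · 4 = 228
  d = 70: σ(70) · φ(490/70) = 144 · 6 = 864
  d = 98: σ(98) · φ(490/98) = 171 · 4 = 684
  d = 245: σ(245) · φ(490/245) = 342 · 1 = 342
  d = 490: σ(490) · φ(490/490) = 1026 · 1 = 1026
Summing: (σ * φ)(490) = 168 + 504 + 252 + 192 + 756 + 576 + 288 + 228 + 864 + 684 + 342 + 1026 = 5880.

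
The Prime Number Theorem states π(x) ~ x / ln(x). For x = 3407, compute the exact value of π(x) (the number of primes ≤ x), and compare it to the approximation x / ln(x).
π(3407) = 479;  x/ln(x) ≈ 418.88;  relative error ≈ 12.55%.

Directly count primes up to 3407: π(3407) = 479. The PNT approximation gives 3407/ln(3407) ≈ 3407/8.13359 ≈ 418.88. Relative error (π(x) − x/ln(x)) / π(x) ≈ 12.55%; the approximation is known to undercount slightly (Li(x) is a better estimate).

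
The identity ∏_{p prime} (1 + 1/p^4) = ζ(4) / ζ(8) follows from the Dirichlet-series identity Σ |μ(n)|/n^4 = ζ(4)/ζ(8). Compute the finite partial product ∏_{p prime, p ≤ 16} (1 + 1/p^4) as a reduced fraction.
∏ = 54787204936389122/50827803952550625

The primes p ≤ 16 are [2, 3, 5, 7, 11, 13]. For each, (1 + 1/p^4) = (p^4 + 1)/p^4. Multiplying these fractions over p ∈ [2, 3, 5, 7, 11, 13] gives 54787204936389122/50827803952550625. (In the limit P → ∞ this tends to ζ(4)/ζ(8).)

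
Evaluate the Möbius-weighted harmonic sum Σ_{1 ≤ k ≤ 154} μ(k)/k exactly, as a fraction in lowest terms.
Σ μ(k)/k = 774925721037986124275366676266697490065342673242708598/5364750833138837555449767529261714317873456270532298668855

Values of μ(k) for 1 ≤ k ≤ 154: μ(1) = 1, μ(2) = -1, μ(3) = -1, μ(5) = -1, μ(6) = 1, μ(7) = -1, μ(10) = 1, μ(11) = -1, μ(13) = -1, μ(14) = 1, μ(15) = 1, μ(17) = -1, μ(19) = -1, μ(21) = 1, μ(22) = 1, μ(23) = -1, μ(26) = 1, μ(29) = -1, μ(30) = -1, μ(31) = -1, μ(33) = 1, μ(34) = 1, μ(35) = 1, μ(37) = -1, μ(38) = 1, μ(39) = 1, μ(41) = -1, μ(42) = -1, μ(43) = -1, μ(46) = 1, μ(47) = -1, μ(51) = 1, μ(53) = -1, μ(55) = 1, μ(57) = 1, μ(58) = 1, μ(59) = -1, μ(61) = -1, μ(62) = 1, μ(65) = 1, μ(66) = -1, μ(67) = -1, μ(69) = 1, μ(70) = -1, μ(71) = -1, μ(73) = -1, μ(74) = 1, μ(77) = 1, μ(78) = -1, μ(79) = -1, μ(82) = 1, μ(83) = -1, μ(85) = 1, μ(86) = 1, μ(87) = 1, μ(89) = -1, μ(91) = 1, μ(93) = 1, μ(94) = 1, μ(95) = 1, μ(97) = -1, μ(101) = -1, μ(102) = -1, μ(103) = -1, μ(105) = -1, μ(106) = 1, μ(107) = -1, μ(109) = -1, μ(110) = -1, μ(111) = 1, μ(113) = -1, μ(114) = -1, μ(115) = 1, μ(118) = 1, μ(119) = 1, μ(122) = 1, μ(123) = 1, μ(127) = -1, μ(129) = 1, μ(130) = -1, μ(131) = -1, μ(133) = 1, μ(134) = 1, μ(137) = -1, μ(138) = -1, μ(139) = -1, μ(141) = 1, μ(142) = 1, μ(143) = 1, μ(145) = 1, μ(146) = 1, μ(149) = -1, μ(151) = -1, μ(154) = -1, with μ = 0 on non-squarefree integers. Summing μ(k)/k for k where μ(k) ≠ 0 gives 774925721037986124275366676266697490065342673242708598/5364750833138837555449767529261714317873456270532298668855 ≈ 0.0001. (PNT ⟺ this sum → 0 as n → ∞.)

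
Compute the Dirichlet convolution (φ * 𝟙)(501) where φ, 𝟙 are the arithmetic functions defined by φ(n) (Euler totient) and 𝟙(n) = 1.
(φ * 𝟙)(501) = 501

Divisors of 501: [1, 3, 167, 501]. For each d | 501:
  d = 1: φ(1) · 𝟙(501/1) = 1 · 1 = 1
  d = 3: φ(3) · 𝟙(501/3) = 2 · 1 = 2
  d = 167: φ(167) · 𝟙(501/167) = 166 · 1 = 166
  d = 501: φ(501) · 𝟙(501/501) = 332 · 1 = 332
Summing: (φ * 𝟙)(501) = 1 + 2 + 166 + 332 = 501.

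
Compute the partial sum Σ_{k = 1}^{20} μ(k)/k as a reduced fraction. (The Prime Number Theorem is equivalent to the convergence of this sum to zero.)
Σ μ(k)/k = -81988/1616615

Values of μ(k) for 1 ≤ k ≤ 20: μ(1) = 1, μ(2) = -1, μ(3) = -1, μ(5) = -1, μ(6) = 1, μ(7) = -1, μ(10) = 1, μ(11) = -1, μ(13) = -1, μ(14) = 1, μ(15) = 1, μ(17) = -1, μ(19) = -1, with μ = 0 on non-squarefree integers. Summing μ(k)/k for k where μ(k) ≠ 0 gives -81988/1616615 ≈ -0.0507. (PNT ⟺ this sum → 0 as n → ∞.)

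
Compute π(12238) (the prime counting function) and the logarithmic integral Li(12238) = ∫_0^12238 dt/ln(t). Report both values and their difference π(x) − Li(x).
π(12238) = 1461;  Li(12238) ≈ 1486.41;  π(x) − Li(x) ≈ -25.41.

Direct count of primes ≤ 12238 gives π(12238) = 1461. Numerical evaluation of the logarithmic integral gives Li(12238) ≈ 1486.41. The difference π(x) − Li(x) ≈ -25.41 is typically negative for small/moderate x (Li(x) overestimates), though Littlewood's theorem shows this sign changes infinitely often.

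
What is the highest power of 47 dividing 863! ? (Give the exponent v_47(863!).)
v_47(863!) = 18

Legendre's formula: v_p(n!) = Σ_{k ≥ 1} ⌊n / p^k⌋. For p = 47, n = 863, the terms are:
  ⌊863/47^1⌋ = ⌊863/47⌋ = 18
(the next term ⌊863/47^2⌋ = 0, terminating the sum). Summing: v_47(863!) = 18 = 18.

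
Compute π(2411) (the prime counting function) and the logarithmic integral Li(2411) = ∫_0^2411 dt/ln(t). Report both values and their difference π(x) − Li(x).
π(2411) = 358;  Li(2411) ≈ 368.21;  π(x) − Li(x) ≈ -10.21.

Direct count of primes ≤ 2411 gives π(2411) = 358. Numerical evaluation of the logarithmic integral gives Li(2411) ≈ 368.21. The difference π(x) − Li(x) ≈ -10.21 is typically negative for small/moderate x (Li(x) overestimates), though Littlewood's theorem shows this sign changes infinitely often.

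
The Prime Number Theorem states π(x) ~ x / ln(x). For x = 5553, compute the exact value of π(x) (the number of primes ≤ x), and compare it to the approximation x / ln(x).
π(5553) = 732;  x/ln(x) ≈ 644.04;  relative error ≈ 12.02%.

Directly count primes up to 5553: π(5553) = 732. The PNT approximation gives 5553/ln(5553) ≈ 5553/8.62209 ≈ 644.04. Relative error (π(x) − x/ln(x)) / π(x) ≈ 12.02%; the approximation is known to undercount slightly (Li(x) is a better estimate).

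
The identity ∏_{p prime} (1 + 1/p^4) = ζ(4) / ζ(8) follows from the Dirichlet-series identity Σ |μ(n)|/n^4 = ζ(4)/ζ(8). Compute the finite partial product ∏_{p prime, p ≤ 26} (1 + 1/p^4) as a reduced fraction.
∏ = 577447917650941187656457324944/535704058713408612067696280625

The primes p ≤ 26 are [2, 3, 5, 7, 11, 13, 17, 19, 23]. For each, (1 + 1/p^4) = (p^4 + 1)/p^4. Multiplying these fractions over p ∈ [2, 3, 5, 7, 11, 13, 17, 19, 23] gives 577447917650941187656457324944/535704058713408612067696280625. (In the limit P → ∞ this tends to ζ(4)/ζ(8).)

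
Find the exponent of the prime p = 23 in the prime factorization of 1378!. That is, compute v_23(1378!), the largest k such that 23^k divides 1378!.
v_23(1378!) = 61

Legendre's formula: v_p(n!) = Σ_{k ≥ 1} ⌊n / p^k⌋. For p = 23, n = 1378, the terms are:
  ⌊1378/23^1⌋ = ⌊1378/23⌋ = 59
  ⌊1378/23^2⌋ = ⌊1378/529⌋ = 2
(the next term ⌊1378/23^3⌋ = 0, terminating the sum). Summing: v_23(1378!) = 59 + 2 = 61.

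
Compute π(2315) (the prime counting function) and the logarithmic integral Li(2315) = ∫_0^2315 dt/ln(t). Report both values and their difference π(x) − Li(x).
π(2315) = 344;  Li(2315) ≈ 355.85;  π(x) − Li(x) ≈ -11.85.

Direct count of primes ≤ 2315 gives π(2315) = 344. Numerical evaluation of the logarithmic integral gives Li(2315) ≈ 355.85. The difference π(x) − Li(x) ≈ -11.85 is typically negative for small/moderate x (Li(x) overestimates), though Littlewood's theorem shows this sign changes infinitely often.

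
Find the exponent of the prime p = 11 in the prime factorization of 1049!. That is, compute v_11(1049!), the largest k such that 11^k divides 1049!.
v_11(1049!) = 103

Legendre's formula: v_p(n!) = Σ_{k ≥ 1} ⌊n / p^k⌋. For p = 11, n = 1049, the terms are:
  ⌊1049/11^1⌋ = ⌊1049/11⌋ = 95
  ⌊1049/11^2⌋ = ⌊1049/121⌋ = 8
(the next term ⌊1049/11^3⌋ = 0, terminating the sum). Summing: v_11(1049!) = 95 + 8 = 103.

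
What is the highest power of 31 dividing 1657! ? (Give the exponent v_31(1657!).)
v_31(1657!) = 54

Legendre's formula: v_p(n!) = Σ_{k ≥ 1} ⌊n / p^k⌋. For p = 31, n = 1657, the terms are:
  ⌊1657/31^1⌋ = ⌊1657/31⌋ = 53
  ⌊1657/31^2⌋ = ⌊1657/961⌋ = 1
(the next term ⌊1657/31^3⌋ = 0, terminating the sum). Summing: v_31(1657!) = 53 + 1 = 54.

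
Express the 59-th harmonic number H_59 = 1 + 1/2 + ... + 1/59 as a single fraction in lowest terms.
H_59 = 15063255090319832863132951/3230237388259077233637600

Direct summation: H_59 = 1 + 1/2 + ... + 1/59. The least common denominator is lcm(1, ..., 59) = 9690712164777231700912800; over this denominator the numerator is 9690712164777231700912800 + 4845356082388615850456400 + 3230237388259077233637600 + 2422678041194307925228200 + 1938142432955446340182560 + 1615118694129538616818800 + 1384387452111033100130400 + 1211339020597153962614100 + 1076745796086359077879200 + 969071216477723170091280 + 880973833161566518264800 + 807559347064769308409400 + 745439397290556284685600 + 692193726055516550065200 + 646047477651815446727520 + 605669510298576981307050 + 570041892045719511818400 + 538372898043179538939600 + 510037482356696405311200 + 484535608238861585045640 + 461462484037011033376800 + 440486916580783259132400 + 421335311512053552213600 + 403779673532384654204700 + 387628486591089268036512 + 372719698645278142342800 + 358915265362119692626400 + 346096863027758275032600 + 334162488440594196583200 + 323023738825907723363760 + 312603618218620377448800 + 302834755149288490653525 + 293657944387188839421600 + 285020946022859755909200 + 276877490422206620026080 + 269186449021589769469800 + 261911139588573829754400 + 255018741178348202655600 + 248479799096852094895200 + 242267804119430792522820 + 236358833287249553680800 + 230731242018505516688400 + 225365399180865853509600 + 220243458290391629566200 + 215349159217271815575840 + 210667655756026776106800 + 206185365208026206402400 + 201889836766192327102350 + 197769636015861871447200 + 193814243295544634018256 + 190013964015239837272800 + 186359849322639071171400 + 182843625750513805677600 + 179457632681059846313200 + 176194766632313303652960 + 173048431513879137516300 + 170012494118898801770400 + 167081244220297098291600 + 164249358725037825439200 = 45189765270959498589398853, so H_59 = 45189765270959498589398853/9690712164777231700912800; reducing by gcd(45189765270959498589398853, 9690712164777231700912800) = 3 gives 15063255090319832863132951/3230237388259077233637600 ≈ 4.66320. (The PNT-adjacent estimate ln(59) + γ ≈ 4.65475 matches within O(1/n).)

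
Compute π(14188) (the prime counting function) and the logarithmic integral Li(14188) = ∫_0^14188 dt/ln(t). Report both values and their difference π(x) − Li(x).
π(14188) = 1669;  Li(14188) ≈ 1691.94;  π(x) − Li(x) ≈ -22.94.

Direct count of primes ≤ 14188 gives π(14188) = 1669. Numerical evaluation of the logarithmic integral gives Li(14188) ≈ 1691.94. The difference π(x) − Li(x) ≈ -22.94 is typically negative for small/moderate x (Li(x) overestimates), though Littlewood's theorem shows this sign changes infinitely often.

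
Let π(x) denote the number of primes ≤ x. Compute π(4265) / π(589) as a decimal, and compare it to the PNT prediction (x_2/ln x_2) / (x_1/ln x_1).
π(4265)/π(589) = 585/107 ≈ 5.4673;  PNT prediction ≈ 5.5259.

π(589) = 107 and π(4265) = 585, so π(4265)/π(589) ≈ 5.4673. The PNT-predicted ratio is (4265/ln(4265)) / (589/ln(589)) ≈ 5.5259. The two agree to within a few percent, as expected.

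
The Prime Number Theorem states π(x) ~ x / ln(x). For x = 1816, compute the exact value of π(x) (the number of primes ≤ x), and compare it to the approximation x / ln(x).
π(1816) = 280;  x/ln(x) ≈ 241.99;  relative error ≈ 13.57%.

Directly count primes up to 1816: π(1816) = 280. The PNT approximation gives 1816/ln(1816) ≈ 1816/7.50439 ≈ 241.99. Relative error (π(x) − x/ln(x)) / π(x) ≈ 13.57%; the approximation is known to undercount slightly (Li(x) is a better estimate).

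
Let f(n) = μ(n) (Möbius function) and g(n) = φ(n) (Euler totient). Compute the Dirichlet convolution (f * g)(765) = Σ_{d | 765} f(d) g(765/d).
(μ * φ)(765) = 180

Divisors of 765: [1, 3, 5, 9, 15, 17, 45, 51, 85, 153, 255, 765]. For each d | 765:
  d = 1: μ(1) · φ(765/1) = 1 · 384 = 384
  d = 3: μ(3) · φ(765/3) = -1 · 128 = -128
  d = 5: μ(5) · φ(765/5) = -1 · 96 = -96
  d = 9: μ(9) · φ(765/9) = 0 · 64 = 0
  d = 15: μ(15) · φ(765/15) = 1 · 32 = 32
  d = 17: μ(17) · φ(765/17) = -1 · 24 = -24
  d = 45: μ(45) · φ(765/45) = 0 · 16 = 0
  d = 51: μ(51) · φ(765/51) = 1 · 8 = 8
  d = 85: μ(85) · φ(765/85) = 1 · 6 = 6
  d = 153: μ(153) · φ(765/153) = 0 · 4 = 0
  d = 255: μ(255) · φ(765/255) = -1 · 2 = -2
  d = 765: μ(765) · φ(765/765) = 0 · 1 = 0
Summing: (μ * φ)(765) = 384 + -128 + -96 + 0 + 32 + -24 + 0 + 8 + 6 + 0 + -2 + 0 = 180.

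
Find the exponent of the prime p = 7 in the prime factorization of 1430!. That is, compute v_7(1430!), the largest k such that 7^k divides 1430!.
v_7(1430!) = 237

Legendre's formula: v_p(n!) = Σ_{k ≥ 1} ⌊n / p^k⌋. For p = 7, n = 1430, the terms are:
  ⌊1430/7^1⌋ = ⌊1430/7⌋ = 204
  ⌊1430/7^2⌋ = ⌊1430/49⌋ = 29
  ⌊1430/7^3⌋ = ⌊1430/343⌋ = 4
(the next term ⌊1430/7^4⌋ = 0, terminating the sum). Summing: v_7(1430!) = 204 + 29 + 4 = 237.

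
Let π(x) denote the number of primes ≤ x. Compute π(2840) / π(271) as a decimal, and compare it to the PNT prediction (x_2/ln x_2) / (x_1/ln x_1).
π(2840)/π(271) = 412/58 ≈ 7.1034;  PNT prediction ≈ 7.3833.

π(271) = 58 and π(2840) = 412, so π(2840)/π(271) ≈ 7.1034. The PNT-predicted ratio is (2840/ln(2840)) / (271/ln(271)) ≈ 7.3833. The two agree to within a few percent, as expected.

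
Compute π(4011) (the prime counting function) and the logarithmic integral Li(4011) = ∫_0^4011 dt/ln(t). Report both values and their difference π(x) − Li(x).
π(4011) = 553;  Li(4011) ≈ 566.69;  π(x) − Li(x) ≈ -13.69.

Direct count of primes ≤ 4011 gives π(4011) = 553. Numerical evaluation of the logarithmic integral gives Li(4011) ≈ 566.69. The difference π(x) − Li(x) ≈ -13.69 is typically negative for small/moderate x (Li(x) overestimates), though Littlewood's theorem shows this sign changes infinitely often.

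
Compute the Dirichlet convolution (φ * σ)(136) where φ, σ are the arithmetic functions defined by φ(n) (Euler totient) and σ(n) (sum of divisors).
(φ * σ)(136) = 1088

Divisors of 136: [1, 2, 4, 8, 17, 34, 68, 136]. For each d | 136:
  d = 1: φ(1) · σ(136/1) = 1 · 270 = 270
  d = 2: φ(2) · σ(136/2) = 1 · 126 = 126
  d = 4: φ(4) · σ(136/4) = 2 · 54 = 108
  d = 8: φ(8) · σ(136/8) = 4 · 18 = 72
  d = 17: φ(17) · σ(136/17) = 16 · 15 = 240
  d = 34: φ(34) · σ(136/34) = 16 · 7 = 112
  d = 68: φ(68) · σ(136/68) = 32 · 3 = 96
  d = 136: φ(136) · σ(136/136) = 64 · 1 = 64
Summing: (φ * σ)(136) = 270 + 126 + 108 + 72 + 240 + 112 + 96 + 64 = 1088.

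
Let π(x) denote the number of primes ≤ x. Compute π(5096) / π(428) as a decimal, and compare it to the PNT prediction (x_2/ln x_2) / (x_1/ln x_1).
π(5096)/π(428) = 680/82 ≈ 8.2927;  PNT prediction ≈ 8.4514.

π(428) = 82 and π(5096) = 680, so π(5096)/π(428) ≈ 8.2927. The PNT-predicted ratio is (5096/ln(5096)) / (428/ln(428)) ≈ 8.4514. The two agree to within a few percent, as expected.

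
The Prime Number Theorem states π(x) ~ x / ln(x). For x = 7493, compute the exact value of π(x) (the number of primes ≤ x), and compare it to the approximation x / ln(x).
π(7493) = 949;  x/ln(x) ≈ 839.86;  relative error ≈ 11.50%.

Directly count primes up to 7493: π(7493) = 949. The PNT approximation gives 7493/ln(7493) ≈ 7493/8.92172 ≈ 839.86. Relative error (π(x) − x/ln(x)) / π(x) ≈ 11.50%; the approximation is known to undercount slightly (Li(x) is a better estimate).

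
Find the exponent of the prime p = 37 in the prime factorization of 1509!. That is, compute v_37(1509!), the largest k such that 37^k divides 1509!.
v_37(1509!) = 41

Legendre's formula: v_p(n!) = Σ_{k ≥ 1} ⌊n / p^k⌋. For p = 37, n = 1509, the terms are:
  ⌊1509/37^1⌋ = ⌊1509/37⌋ = 40
  ⌊1509/37^2⌋ = ⌊1509/1369⌋ = 1
(the next term ⌊1509/37^3⌋ = 0, terminating the sum). Summing: v_37(1509!) = 40 + 1 = 41.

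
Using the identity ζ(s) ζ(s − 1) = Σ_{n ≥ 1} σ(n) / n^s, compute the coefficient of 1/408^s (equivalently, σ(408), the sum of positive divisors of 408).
σ(408) = 1080

In the product (Σ m^0/m^s)(Σ k / k^s) = Σ (Σ_{d | n} d) / n^s, the coefficient of 1/n^s is σ(n) = Σ_{d | n} d. For n = 408, divisors are [1, 2, 3, 4, 6, 8, 12, 17, 24, 34, 51, 68, 102, 136, 204, 408]; summing: σ(408) = 1080.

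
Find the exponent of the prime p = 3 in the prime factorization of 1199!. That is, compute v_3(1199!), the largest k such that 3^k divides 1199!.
v_3(1199!) = 595

Legendre's formula: v_p(n!) = Σ_{k ≥ 1} ⌊n / p^k⌋. For p = 3, n = 1199, the terms are:
  ⌊1199/3^1⌋ = ⌊1199/3⌋ = 399
  ⌊1199/3^2⌋ = ⌊1199/9⌋ = 133
  ⌊1199/3^3⌋ = ⌊1199/27⌋ = 44
  ⌊1199/3^4⌋ = ⌊1199/81⌋ = 14
  ⌊1199/3^5⌋ = ⌊1199/243⌋ = 4
  ⌊1199/3^6⌋ = ⌊1199/729⌋ = 1
(the next term ⌊1199/3^7⌋ = 0, terminating the sum). Summing: v_3(1199!) = 399 + 133 + 44 + 14 + 4 + 1 = 595.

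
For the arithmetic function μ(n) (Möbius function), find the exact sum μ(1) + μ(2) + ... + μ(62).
Σ_{n ≤ 62} μ(n) = -1

Compute μ(n) for each 1 ≤ n ≤ 62: μ(1) = 1, μ(2) = -1, μ(3) = -1, μ(4) = 0, μ(5) = -1, μ(6) = 1, μ(7) = -1, μ(8) = 0, μ(9) = 0, μ(10) = 1, μ(11) = -1, μ(12) = 0, μ(13) = -1, μ(14) = 1, μ(15) = 1, μ(16) = 0, μ(17) = -1, μ(18) = 0, μ(19) = -1, μ(20) = 0, μ(21) = 1, μ(22) = 1, μ(23) = -1, μ(24) = 0, μ(25) = 0, μ(26) = 1, μ(27) = 0, μ(28) = 0, μ(29) = -1, μ(30) = -1, μ(31) = -1, μ(32) = 0, μ(33) = 1, μ(34) = 1, μ(35) = 1, μ(36) = 0, μ(37) = -1, μ(38) = 1, μ(39) = 1, μ(40) = 0, μ(41) = -1, μ(42) = -1, μ(43) = -1, μ(44) = 0, μ(45) = 0, μ(46) = 1, μ(47) = -1, μ(48) = 0, μ(49) = 0, μ(50) = 0, μ(51) = 1, μ(52) = 0, μ(53) = -1, μ(54) = 0, μ(55) = 1, μ(56) = 0, μ(57) = 1, μ(58) = 1, μ(59) = -1, μ(60) = 0, μ(61) = -1, μ(62) = 1. Summing all 62 values: -1. (Mertens function M(x) = Σ_{n ≤ x} μ(n); on average M(x) should be small (PNT ⟺ M(x) = o(x)).)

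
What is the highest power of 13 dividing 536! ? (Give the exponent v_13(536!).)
v_13(536!) = 44

Legendre's formula: v_p(n!) = Σ_{k ≥ 1} ⌊n / p^k⌋. For p = 13, n = 536, the terms are:
  ⌊536/13^1⌋ = ⌊536/13⌋ = 41
  ⌊536/13^2⌋ = ⌊536/169⌋ = 3
(the next term ⌊536/13^3⌋ = 0, terminating the sum). Summing: v_13(536!) = 41 + 3 = 44.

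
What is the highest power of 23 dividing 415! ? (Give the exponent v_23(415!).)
v_23(415!) = 18

Legendre's formula: v_p(n!) = Σ_{k ≥ 1} ⌊n / p^k⌋. For p = 23, n = 415, the terms are:
  ⌊415/23^1⌋ = ⌊415/23⌋ = 18
(the next term ⌊415/23^2⌋ = 0, terminating the sum). Summing: v_23(415!) = 18 = 18.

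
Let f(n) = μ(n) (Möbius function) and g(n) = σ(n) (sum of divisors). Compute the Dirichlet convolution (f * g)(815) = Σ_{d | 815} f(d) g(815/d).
(μ * σ)(815) = 815

Divisors of 815: [1, 5, 163, 815]. For each d | 815:
  d = 1: μ(1) · σ(815/1) = 1 · 984 = 984
  d = 5: μ(5) · σ(815/5) = -1 · 164 = -164
  d = 163: μ(163) · σ(815/163) = -1 · 6 = -6
  d = 815: μ(815) · σ(815/815) = 1 · 1 = 1
Summing: (μ * σ)(815) = 984 + -164 + -6 + 1 = 815.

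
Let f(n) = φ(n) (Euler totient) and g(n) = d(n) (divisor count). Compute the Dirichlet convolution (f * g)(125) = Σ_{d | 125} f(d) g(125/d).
(φ * d)(125) = 156

Divisors of 125: [1, 5, 25, 125]. For each d | 125:
  d = 1: φ(1) · d(125/1) = 1 · 4 = 4
  d = 5: φ(5) · d(125/5) = 4 · 3 = 12
  d = 25: φ(25) · d(125/25) = 20 · 2 = 40
  d = 125: φ(125) · d(125/125) = 100 · 1 = 100
Summing: (φ * d)(125) = 4 + 12 + 40 + 100 = 156.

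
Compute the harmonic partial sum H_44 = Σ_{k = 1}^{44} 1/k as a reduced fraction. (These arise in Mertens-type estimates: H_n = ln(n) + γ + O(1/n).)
H_44 = 5884182435213075787/1345655451257488800

Direct summation: H_44 = 1 + 1/2 + ... + 1/44. The least common denominator is lcm(1, ..., 44) = 9419588158802421600; over this denominator the numerator is 9419588158802421600 + 4709794079401210800 + 3139862719600807200 + 2354897039700605400 + 1883917631760484320 + 1569931359800403600 + 1345655451257488800 + 1177448519850302700 + 1046620906533602400 + 941958815880242160 + 856326196254765600 + 784965679900201800 + 724583704523263200 + 672827725628744400 + 627972543920161440 + 588724259925151350 + 554093421106024800 + 523310453266801200 + 495767797831706400 + 470979407940121080 + 448551817085829600 + 428163098127382800 + 409547311252279200 + 392482839950100900 + 376783526352096864 + 362291852261631600 + 348873635511200800 + 336413862814372200 + 324813384786290400 + 313986271960080720 + 303857682542013600 + 294362129962575675 + 285442065418255200 + 277046710553012400 + 269131090251497760 + 261655226633400600 + 254583463751416800 + 247883898915853200 + 241527901507754400 + 235489703970060540 + 229746052653717600 + 224275908542914800 + 219060189739591200 + 214081549063691400 = 41189277046491530509, so H_44 = 41189277046491530509/9419588158802421600; reducing by gcd(41189277046491530509, 9419588158802421600) = 7 gives 5884182435213075787/1345655451257488800 ≈ 4.37273. (The PNT-adjacent estimate ln(44) + γ ≈ 4.36141 matches within O(1/n).)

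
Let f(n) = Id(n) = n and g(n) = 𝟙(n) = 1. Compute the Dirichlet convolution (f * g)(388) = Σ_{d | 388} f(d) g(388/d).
(Id * 𝟙)(388) = 686

Divisors of 388: [1, 2, 4, 97, 194, 388]. For each d | 388:
  d = 1: Id(1) · 𝟙(388/1) = 1 · 1 = 1
  d = 2: Id(2) · 𝟙(388/2) = 2 · 1 = 2
  d = 4: Id(4) · 𝟙(388/4) = 4 · 1 = 4
  d = 97: Id(97) · 𝟙(388/97) = 97 · 1 = 97
  d = 194: Id(194) · 𝟙(388/194) = 194 · 1 = 194
  d = 388: Id(388) · 𝟙(388/388) = 388 · 1 = 388
Summing: (Id * 𝟙)(388) = 1 + 2 + 4 + 97 + 194 + 388 = 686.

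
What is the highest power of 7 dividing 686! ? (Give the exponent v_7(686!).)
v_7(686!) = 114

Legendre's formula: v_p(n!) = Σ_{k ≥ 1} ⌊n / p^k⌋. For p = 7, n = 686, the terms are:
  ⌊686/7^1⌋ = ⌊686/7⌋ = 98
  ⌊686/7^2⌋ = ⌊686/49⌋ = 14
  ⌊686/7^3⌋ = ⌊686/343⌋ = 2
(the next term ⌊686/7^4⌋ = 0, terminating the sum). Summing: v_7(686!) = 98 + 14 + 2 = 114.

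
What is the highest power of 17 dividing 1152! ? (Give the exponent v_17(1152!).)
v_17(1152!) = 70

Legendre's formula: v_p(n!) = Σ_{k ≥ 1} ⌊n / p^k⌋. For p = 17, n = 1152, the terms are:
  ⌊1152/17^1⌋ = ⌊1152/17⌋ = 67
  ⌊1152/17^2⌋ = ⌊1152/289⌋ = 3
(the next term ⌊1152/17^3⌋ = 0, terminating the sum). Summing: v_17(1152!) = 67 + 3 = 70.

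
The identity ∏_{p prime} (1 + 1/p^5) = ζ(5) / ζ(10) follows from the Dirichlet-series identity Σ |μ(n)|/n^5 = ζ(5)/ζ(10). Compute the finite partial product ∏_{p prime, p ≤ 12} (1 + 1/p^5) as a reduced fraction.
∏ = 651742119928/629159540625

The primes p ≤ 12 are [2, 3, 5, 7, 11]. For each, (1 + 1/p^5) = (p^5 + 1)/p^5. Multiplying these fractions over p ∈ [2, 3, 5, 7, 11] gives 651742119928/629159540625. (In the limit P → ∞ this tends to ζ(5)/ζ(10).)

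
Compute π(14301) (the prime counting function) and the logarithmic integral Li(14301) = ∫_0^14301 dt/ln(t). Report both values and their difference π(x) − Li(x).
π(14301) = 1677;  Li(14301) ≈ 1703.75;  π(x) − Li(x) ≈ -26.75.

Direct count of primes ≤ 14301 gives π(14301) = 1677. Numerical evaluation of the logarithmic integral gives Li(14301) ≈ 1703.75. The difference π(x) − Li(x) ≈ -26.75 is typically negative for small/moderate x (Li(x) overestimates), though Littlewood's theorem shows this sign changes infinitely often.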